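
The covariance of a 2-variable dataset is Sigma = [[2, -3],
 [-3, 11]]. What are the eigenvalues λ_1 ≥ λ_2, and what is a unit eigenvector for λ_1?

Step 1 — characteristic polynomial of 2×2 Sigma:
  det(Sigma - λI) = λ² - trace · λ + det = 0.
  trace = 2 + 11 = 13, det = 2·11 - (-3)² = 13.
Step 2 — discriminant:
  Δ = trace² - 4·det = 169 - 52 = 117.
Step 3 — eigenvalues:
  λ = (trace ± √Δ)/2 = (13 ± 10.8167)/2,
  λ_1 = 11.9083,  λ_2 = 1.0917.

Step 4 — unit eigenvector for λ_1: solve (Sigma - λ_1 I)v = 0. First row:
  (2 - 11.9083)·v_x + (-3)·v_y = 0, i.e. (-9.9083)·v_x + (-3)·v_y = 0,
  so v ∝ (b, λ_1 - a) = (-3, 9.9083); multiply by -1 so the first entry is positive: u = (3, -9.9083).
  ||u|| = √((3)² + (-9.9083)²) = √(107.1749) ≈ 10.3525,
  v_1 = u/||u|| ≈ (0.2898, -0.9571) (||v_1|| = 1).

λ_1 = 11.9083,  λ_2 = 1.0917;  v_1 ≈ (0.2898, -0.9571)


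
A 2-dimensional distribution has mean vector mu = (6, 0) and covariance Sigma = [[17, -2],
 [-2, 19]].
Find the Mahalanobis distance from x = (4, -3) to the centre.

Step 1 — centre the observation: (x - mu) = (-2, -3).

Step 2 — invert Sigma. det(Sigma) = 17·19 - (-2)² = 319.
  Sigma^{-1} = (1/det) · [[d, -b], [-b, a]] = [[0.0596, 0.0063],
 [0.0063, 0.0533]].

Step 3 — form the quadratic (x - mu)^T · Sigma^{-1} · (x - mu):
  Sigma^{-1} · (x - mu) = (-0.1379, -0.1724).
  (x - mu)^T · [Sigma^{-1} · (x - mu)] = (-2)·(-0.1379) + (-3)·(-0.1724) = 0.7931.

Step 4 — take square root: d = √(0.7931) ≈ 0.8906.

d(x, mu) = √(0.7931) ≈ 0.8906


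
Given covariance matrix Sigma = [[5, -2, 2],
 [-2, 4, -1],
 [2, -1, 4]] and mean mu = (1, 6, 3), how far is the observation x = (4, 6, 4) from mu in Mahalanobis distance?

Step 1 — centre the observation: (x - mu) = (3, 0, 1).

Step 2 — invert Sigma (cofactor / det for 3×3, or solve directly):
  Sigma^{-1} = [[0.2941, 0.1176, -0.1176],
 [0.1176, 0.3137, 0.0196],
 [-0.1176, 0.0196, 0.3137]].

Step 3 — form the quadratic (x - mu)^T · Sigma^{-1} · (x - mu):
  Sigma^{-1} · (x - mu) = (0.7647, 0.3725, -0.0392).
  (x - mu)^T · [Sigma^{-1} · (x - mu)] = (3)·(0.7647) + (0)·(0.3725) + (1)·(-0.0392) = 2.2549.

Step 4 — take square root: d = √(2.2549) ≈ 1.5016.

d(x, mu) = √(2.2549) ≈ 1.5016


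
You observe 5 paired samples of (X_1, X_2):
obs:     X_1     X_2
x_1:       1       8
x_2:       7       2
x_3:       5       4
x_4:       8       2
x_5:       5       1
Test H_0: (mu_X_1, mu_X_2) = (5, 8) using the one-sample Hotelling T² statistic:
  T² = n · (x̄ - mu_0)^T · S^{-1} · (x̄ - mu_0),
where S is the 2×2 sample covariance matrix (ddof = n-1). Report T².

Step 1 — sample mean vector:
  mean(X_1) = (1 + 7 + 5 + 8 + 5) / 5 = 26/5 = 5.2
  mean(X_2) = (8 + 2 + 4 + 2 + 1) / 5 = 17/5 = 3.4
  x̄ = (5.2, 3.4),  deviation x̄ - mu_0 = (5.2, 3.4) - (5, 8) = (0.2, -4.6).

Step 2 — sample covariance matrix, S[i,j] = (1/(n-1)) · Σ_k (x_{k,i} - mean_i) · (x_{k,j} - mean_j), divisor n-1 = 4:
  S[X_1,X_1] = ((-4.2)·(-4.2) + (1.8)·(1.8) + (-0.2)·(-0.2) + (2.8)·(2.8) + (-0.2)·(-0.2)) / 4 = 28.8/4 = 7.2
  S[X_1,X_2] = ((-4.2)·(4.6) + (1.8)·(-1.4) + (-0.2)·(0.6) + (2.8)·(-1.4) + (-0.2)·(-2.4)) / 4 = -25.4/4 = -6.35
  S[X_2,X_2] = ((4.6)·(4.6) + (-1.4)·(-1.4) + (0.6)·(0.6) + (-1.4)·(-1.4) + (-2.4)·(-2.4)) / 4 = 31.2/4 = 7.8
  S = [[7.2, -6.35],
 [-6.35, 7.8]].

Step 3 — invert S. det(S) = 7.2·7.8 - (-6.35)² = 15.8375.
  S^{-1} = (1/det) · [[d, -b], [-b, a]] = [[0.4925, 0.4009],
 [0.4009, 0.4546]].

Step 4 — quadratic form (x̄ - mu_0)^T · S^{-1} · (x̄ - mu_0):
  S^{-1} · (x̄ - mu_0) = (-1.7459, -2.011),
  (x̄ - mu_0)^T · [...] = (0.2)·(-1.7459) + (-4.6)·(-2.011) = 8.9017.

Step 5 — scale by n: T² = 5 · 8.9017 = 44.5083.

T² ≈ 44.5083


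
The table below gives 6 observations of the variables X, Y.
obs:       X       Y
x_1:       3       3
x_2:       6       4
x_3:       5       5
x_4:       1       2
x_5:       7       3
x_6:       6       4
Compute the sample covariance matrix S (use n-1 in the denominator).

Step 1 — column means:
  mean(X) = (3 + 6 + 5 + 1 + 7 + 6) / 6 = 28/6 = 4.6667
  mean(Y) = (3 + 4 + 5 + 2 + 3 + 4) / 6 = 21/6 = 3.5

Step 2 — sample covariance S[i,j] = (1/(n-1)) · Σ_k (x_{k,i} - mean_i) · (x_{k,j} - mean_j), with n-1 = 5.
  S[X,X] = ((-1.6667)·(-1.6667) + (1.3333)·(1.3333) + (0.3333)·(0.3333) + (-3.6667)·(-3.6667) + (2.3333)·(2.3333) + (1.3333)·(1.3333)) / 5 = 25.3333/5 = 5.0667
  S[X,Y] = ((-1.6667)·(-0.5) + (1.3333)·(0.5) + (0.3333)·(1.5) + (-3.6667)·(-1.5) + (2.3333)·(-0.5) + (1.3333)·(0.5)) / 5 = 7/5 = 1.4
  S[Y,Y] = ((-0.5)·(-0.5) + (0.5)·(0.5) + (1.5)·(1.5) + (-1.5)·(-1.5) + (-0.5)·(-0.5) + (0.5)·(0.5)) / 5 = 5.5/5 = 1.1

S is symmetric (S[j,i] = S[i,j]). Assembling:

S = [[5.0667, 1.4],
 [1.4, 1.1]]


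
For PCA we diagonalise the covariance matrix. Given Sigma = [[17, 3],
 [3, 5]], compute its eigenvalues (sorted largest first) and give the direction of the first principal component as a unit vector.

Step 1 — characteristic polynomial of 2×2 Sigma:
  det(Sigma - λI) = λ² - trace · λ + det = 0.
  trace = 17 + 5 = 22, det = 17·5 - (3)² = 76.
Step 2 — discriminant:
  Δ = trace² - 4·det = 484 - 304 = 180.
Step 3 — eigenvalues:
  λ = (trace ± √Δ)/2 = (22 ± 13.4164)/2,
  λ_1 = 17.7082,  λ_2 = 4.2918.

Step 4 — unit eigenvector for λ_1: solve (Sigma - λ_1 I)v = 0. First row:
  (17 - 17.7082)·v_x + (3)·v_y = 0, i.e. (-0.7082)·v_x + (3)·v_y = 0,
  so v ∝ (b, λ_1 - a) = (3, 0.7082) = u.
  ||u|| = √((3)² + (0.7082)²) = √(9.5016) ≈ 3.0825,
  v_1 = u/||u|| ≈ (0.9732, 0.2298) (||v_1|| = 1).

λ_1 = 17.7082,  λ_2 = 4.2918;  v_1 ≈ (0.9732, 0.2298)


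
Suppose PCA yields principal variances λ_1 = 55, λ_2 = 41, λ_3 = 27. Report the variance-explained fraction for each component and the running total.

Step 1 — total variance = trace(Sigma) = Σ λ_i = 55 + 41 + 27 = 123.

Step 2 — fraction explained by component i = λ_i / Σ λ:
  PC1: 55/123 = 0.4472
  PC2: 41/123 = 0.3333
  PC3: 27/123 = 0.2195

Step 3 — cumulative fraction after k components = (λ_1 + ... + λ_k) / Σ λ:
  k = 1: 55/123 = 0.4472
  k = 2: (55 + 41)/123 = 96/123 = 0.7805
  k = 3: (55 + 41 + 27)/123 = 123/123 = 1

Summary (fraction, with percent):

explained: PC1 0.4472 (44.72%), PC2 0.3333 (33.33%), PC3 0.2195 (21.95%);  cumulative: 0.4472, 0.7805, 1


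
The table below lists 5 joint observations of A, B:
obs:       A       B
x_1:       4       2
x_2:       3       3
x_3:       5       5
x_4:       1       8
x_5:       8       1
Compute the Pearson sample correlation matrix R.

Step 1 — column means:
  mean(A) = (4 + 3 + 5 + 1 + 8) / 5 = 21/5 = 4.2
  mean(B) = (2 + 3 + 5 + 8 + 1) / 5 = 19/5 = 3.8

Step 2 — sample variances and covariances s[i,j] = (1/(n-1)) · Σ_k (x_{k,i} - mean_i) · (x_{k,j} - mean_j), with n-1 = 4:
  s[A,A] = ((-0.2)·(-0.2) + (-1.2)·(-1.2) + (0.8)·(0.8) + (-3.2)·(-3.2) + (3.8)·(3.8)) / 4 = 26.8/4 = 6.7
  s[A,B] = ((-0.2)·(-1.8) + (-1.2)·(-0.8) + (0.8)·(1.2) + (-3.2)·(4.2) + (3.8)·(-2.8)) / 4 = -21.8/4 = -5.45
  s[B,B] = ((-1.8)·(-1.8) + (-0.8)·(-0.8) + (1.2)·(1.2) + (4.2)·(4.2) + (-2.8)·(-2.8)) / 4 = 30.8/4 = 7.7
  Sample standard deviations s_i = √(s[i,i]):
  s(A) = √(6.7) = 2.5884
  s(B) = √(7.7) = 2.7749

Step 3 — r_{ij} = s_{ij} / (s_i · s_j):
  r[A,A] = 1 (diagonal).
  r[A,B] = -5.45 / (2.5884 · 2.7749) = -5.45 / 7.1826 = -0.7588
  r[B,B] = 1 (diagonal).

R is symmetric with unit diagonal. Assembling:

R = [[1, -0.7588],
 [-0.7588, 1]]


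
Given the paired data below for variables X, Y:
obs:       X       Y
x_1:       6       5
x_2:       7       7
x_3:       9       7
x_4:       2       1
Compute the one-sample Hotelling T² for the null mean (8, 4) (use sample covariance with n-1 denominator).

Step 1 — sample mean vector:
  mean(X) = (6 + 7 + 9 + 2) / 4 = 24/4 = 6
  mean(Y) = (5 + 7 + 7 + 1) / 4 = 20/4 = 5
  x̄ = (6, 5),  deviation x̄ - mu_0 = (6, 5) - (8, 4) = (-2, 1).

Step 2 — sample covariance matrix, S[i,j] = (1/(n-1)) · Σ_k (x_{k,i} - mean_i) · (x_{k,j} - mean_j), divisor n-1 = 3:
  S[X,X] = ((0)·(0) + (1)·(1) + (3)·(3) + (-4)·(-4)) / 3 = 26/3 = 8.6667
  S[X,Y] = ((0)·(0) + (1)·(2) + (3)·(2) + (-4)·(-4)) / 3 = 24/3 = 8
  S[Y,Y] = ((0)·(0) + (2)·(2) + (2)·(2) + (-4)·(-4)) / 3 = 24/3 = 8
  S = [[8.6667, 8],
 [8, 8]].

Step 3 — invert S. det(S) = 8.6667·8 - (8)² = 5.3333.
  S^{-1} = (1/det) · [[d, -b], [-b, a]] = [[1.5, -1.5],
 [-1.5, 1.625]].

Step 4 — quadratic form (x̄ - mu_0)^T · S^{-1} · (x̄ - mu_0):
  S^{-1} · (x̄ - mu_0) = (-4.5, 4.625),
  (x̄ - mu_0)^T · [...] = (-2)·(-4.5) + (1)·(4.625) = 13.625.

Step 5 — scale by n: T² = 4 · 13.625 = 54.5.

T² ≈ 54.5


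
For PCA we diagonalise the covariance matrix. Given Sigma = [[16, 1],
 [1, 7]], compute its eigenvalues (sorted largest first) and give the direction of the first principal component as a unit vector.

Step 1 — characteristic polynomial of 2×2 Sigma:
  det(Sigma - λI) = λ² - trace · λ + det = 0.
  trace = 16 + 7 = 23, det = 16·7 - (1)² = 111.
Step 2 — discriminant:
  Δ = trace² - 4·det = 529 - 444 = 85.
Step 3 — eigenvalues:
  λ = (trace ± √Δ)/2 = (23 ± 9.2195)/2,
  λ_1 = 16.1098,  λ_2 = 6.8902.

Step 4 — unit eigenvector for λ_1: solve (Sigma - λ_1 I)v = 0. First row:
  (16 - 16.1098)·v_x + (1)·v_y = 0, i.e. (-0.1098)·v_x + (1)·v_y = 0,
  so v ∝ (b, λ_1 - a) = (1, 0.1098) = u.
  ||u|| = √((1)² + (0.1098)²) = √(1.012) ≈ 1.006,
  v_1 = u/||u|| ≈ (0.994, 0.1091) (||v_1|| = 1).

λ_1 = 16.1098,  λ_2 = 6.8902;  v_1 ≈ (0.994, 0.1091)


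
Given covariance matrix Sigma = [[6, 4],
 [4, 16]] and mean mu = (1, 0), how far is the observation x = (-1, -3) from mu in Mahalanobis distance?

Step 1 — centre the observation: (x - mu) = (-2, -3).

Step 2 — invert Sigma. det(Sigma) = 6·16 - (4)² = 80.
  Sigma^{-1} = (1/det) · [[d, -b], [-b, a]] = [[0.2, -0.05],
 [-0.05, 0.075]].

Step 3 — form the quadratic (x - mu)^T · Sigma^{-1} · (x - mu):
  Sigma^{-1} · (x - mu) = (-0.25, -0.125).
  (x - mu)^T · [Sigma^{-1} · (x - mu)] = (-2)·(-0.25) + (-3)·(-0.125) = 0.875.

Step 4 — take square root: d = √(0.875) ≈ 0.9354.

d(x, mu) = √(0.875) ≈ 0.9354


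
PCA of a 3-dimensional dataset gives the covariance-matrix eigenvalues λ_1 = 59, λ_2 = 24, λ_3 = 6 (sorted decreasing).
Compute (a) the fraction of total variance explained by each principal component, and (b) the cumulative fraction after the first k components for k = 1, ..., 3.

Step 1 — total variance = trace(Sigma) = Σ λ_i = 59 + 24 + 6 = 89.

Step 2 — fraction explained by component i = λ_i / Σ λ:
  PC1: 59/89 = 0.6629
  PC2: 24/89 = 0.2697
  PC3: 6/89 = 0.0674

Step 3 — cumulative fraction after k components = (λ_1 + ... + λ_k) / Σ λ:
  k = 1: 59/89 = 0.6629
  k = 2: (59 + 24)/89 = 83/89 = 0.9326
  k = 3: (59 + 24 + 6)/89 = 89/89 = 1

Summary (fraction, with percent):

explained: PC1 0.6629 (66.29%), PC2 0.2697 (26.97%), PC3 0.0674 (6.74%);  cumulative: 0.6629, 0.9326, 1


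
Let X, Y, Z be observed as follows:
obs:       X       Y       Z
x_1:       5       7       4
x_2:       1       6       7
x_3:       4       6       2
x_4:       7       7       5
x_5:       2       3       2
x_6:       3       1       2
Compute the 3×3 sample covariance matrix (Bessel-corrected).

Step 1 — column means:
  mean(X) = (5 + 1 + 4 + 7 + 2 + 3) / 6 = 22/6 = 3.6667
  mean(Y) = (7 + 6 + 6 + 7 + 3 + 1) / 6 = 30/6 = 5
  mean(Z) = (4 + 7 + 2 + 5 + 2 + 2) / 6 = 22/6 = 3.6667

Step 2 — sample covariance S[i,j] = (1/(n-1)) · Σ_k (x_{k,i} - mean_i) · (x_{k,j} - mean_j), with n-1 = 5.
  S[X,X] = ((1.3333)·(1.3333) + (-2.6667)·(-2.6667) + (0.3333)·(0.3333) + (3.3333)·(3.3333) + (-1.6667)·(-1.6667) + (-0.6667)·(-0.6667)) / 5 = 23.3333/5 = 4.6667
  S[X,Y] = ((1.3333)·(2) + (-2.6667)·(1) + (0.3333)·(1) + (3.3333)·(2) + (-1.6667)·(-2) + (-0.6667)·(-4)) / 5 = 13/5 = 2.6
  S[X,Z] = ((1.3333)·(0.3333) + (-2.6667)·(3.3333) + (0.3333)·(-1.6667) + (3.3333)·(1.3333) + (-1.6667)·(-1.6667) + (-0.6667)·(-1.6667)) / 5 = -0.6667/5 = -0.1333
  S[Y,Y] = ((2)·(2) + (1)·(1) + (1)·(1) + (2)·(2) + (-2)·(-2) + (-4)·(-4)) / 5 = 30/5 = 6
  S[Y,Z] = ((2)·(0.3333) + (1)·(3.3333) + (1)·(-1.6667) + (2)·(1.3333) + (-2)·(-1.6667) + (-4)·(-1.6667)) / 5 = 15/5 = 3
  S[Z,Z] = ((0.3333)·(0.3333) + (3.3333)·(3.3333) + (-1.6667)·(-1.6667) + (1.3333)·(1.3333) + (-1.6667)·(-1.6667) + (-1.6667)·(-1.6667)) / 5 = 21.3333/5 = 4.2667

S is symmetric (S[j,i] = S[i,j]). Assembling:

S = [[4.6667, 2.6, -0.1333],
 [2.6, 6, 3],
 [-0.1333, 3, 4.2667]]


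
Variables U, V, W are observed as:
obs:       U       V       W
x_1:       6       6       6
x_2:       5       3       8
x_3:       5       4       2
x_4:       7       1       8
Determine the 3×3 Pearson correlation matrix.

Step 1 — column means:
  mean(U) = (6 + 5 + 5 + 7) / 4 = 23/4 = 5.75
  mean(V) = (6 + 3 + 4 + 1) / 4 = 14/4 = 3.5
  mean(W) = (6 + 8 + 2 + 8) / 4 = 24/4 = 6

Step 2 — sample variances and covariances s[i,j] = (1/(n-1)) · Σ_k (x_{k,i} - mean_i) · (x_{k,j} - mean_j), with n-1 = 3:
  s[U,U] = ((0.25)·(0.25) + (-0.75)·(-0.75) + (-0.75)·(-0.75) + (1.25)·(1.25)) / 3 = 2.75/3 = 0.9167
  s[U,V] = ((0.25)·(2.5) + (-0.75)·(-0.5) + (-0.75)·(0.5) + (1.25)·(-2.5)) / 3 = -2.5/3 = -0.8333
  s[U,W] = ((0.25)·(0) + (-0.75)·(2) + (-0.75)·(-4) + (1.25)·(2)) / 3 = 4/3 = 1.3333
  s[V,V] = ((2.5)·(2.5) + (-0.5)·(-0.5) + (0.5)·(0.5) + (-2.5)·(-2.5)) / 3 = 13/3 = 4.3333
  s[V,W] = ((2.5)·(0) + (-0.5)·(2) + (0.5)·(-4) + (-2.5)·(2)) / 3 = -8/3 = -2.6667
  s[W,W] = ((0)·(0) + (2)·(2) + (-4)·(-4) + (2)·(2)) / 3 = 24/3 = 8
  Sample standard deviations s_i = √(s[i,i]):
  s(U) = √(0.9167) = 0.9574
  s(V) = √(4.3333) = 2.0817
  s(W) = √(8) = 2.8284

Step 3 — r_{ij} = s_{ij} / (s_i · s_j):
  r[U,U] = 1 (diagonal).
  r[U,V] = -0.8333 / (0.9574 · 2.0817) = -0.8333 / 1.993 = -0.4181
  r[U,W] = 1.3333 / (0.9574 · 2.8284) = 1.3333 / 2.708 = 0.4924
  r[V,V] = 1 (diagonal).
  r[V,W] = -2.6667 / (2.0817 · 2.8284) = -2.6667 / 5.8878 = -0.4529
  r[W,W] = 1 (diagonal).

R is symmetric with unit diagonal. Assembling:

R = [[1, -0.4181, 0.4924],
 [-0.4181, 1, -0.4529],
 [0.4924, -0.4529, 1]]


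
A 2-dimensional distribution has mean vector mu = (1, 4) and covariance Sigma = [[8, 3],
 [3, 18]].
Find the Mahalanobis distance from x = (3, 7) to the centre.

Step 1 — centre the observation: (x - mu) = (2, 3).

Step 2 — invert Sigma. det(Sigma) = 8·18 - (3)² = 135.
  Sigma^{-1} = (1/det) · [[d, -b], [-b, a]] = [[0.1333, -0.0222],
 [-0.0222, 0.0593]].

Step 3 — form the quadratic (x - mu)^T · Sigma^{-1} · (x - mu):
  Sigma^{-1} · (x - mu) = (0.2, 0.1333).
  (x - mu)^T · [Sigma^{-1} · (x - mu)] = (2)·(0.2) + (3)·(0.1333) = 0.8.

Step 4 — take square root: d = √(0.8) ≈ 0.8944.

d(x, mu) = √(0.8) ≈ 0.8944


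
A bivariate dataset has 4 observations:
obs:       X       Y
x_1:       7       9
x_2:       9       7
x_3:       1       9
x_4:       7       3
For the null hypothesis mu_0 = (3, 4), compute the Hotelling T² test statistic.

Step 1 — sample mean vector:
  mean(X) = (7 + 9 + 1 + 7) / 4 = 24/4 = 6
  mean(Y) = (9 + 7 + 9 + 3) / 4 = 28/4 = 7
  x̄ = (6, 7),  deviation x̄ - mu_0 = (6, 7) - (3, 4) = (3, 3).

Step 2 — sample covariance matrix, S[i,j] = (1/(n-1)) · Σ_k (x_{k,i} - mean_i) · (x_{k,j} - mean_j), divisor n-1 = 3:
  S[X,X] = ((1)·(1) + (3)·(3) + (-5)·(-5) + (1)·(1)) / 3 = 36/3 = 12
  S[X,Y] = ((1)·(2) + (3)·(0) + (-5)·(2) + (1)·(-4)) / 3 = -12/3 = -4
  S[Y,Y] = ((2)·(2) + (0)·(0) + (2)·(2) + (-4)·(-4)) / 3 = 24/3 = 8
  S = [[12, -4],
 [-4, 8]].

Step 3 — invert S. det(S) = 12·8 - (-4)² = 80.
  S^{-1} = (1/det) · [[d, -b], [-b, a]] = [[0.1, 0.05],
 [0.05, 0.15]].

Step 4 — quadratic form (x̄ - mu_0)^T · S^{-1} · (x̄ - mu_0):
  S^{-1} · (x̄ - mu_0) = (0.45, 0.6),
  (x̄ - mu_0)^T · [...] = (3)·(0.45) + (3)·(0.6) = 3.15.

Step 5 — scale by n: T² = 4 · 3.15 = 12.6.

T² ≈ 12.6


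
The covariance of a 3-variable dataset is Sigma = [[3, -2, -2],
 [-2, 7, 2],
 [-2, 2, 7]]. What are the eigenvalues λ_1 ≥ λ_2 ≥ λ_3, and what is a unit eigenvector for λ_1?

Step 1 — characteristic polynomial p(λ) = det(λI - Sigma) = λ³ - tr·λ² + c_1·λ - det, where tr = trace, c_1 = sum of the principal 2×2 minors, det = det(Sigma):
  tr = 3 + 7 + 7 = 17,
  c_1 = (3·7 - (-2)²) + (3·7 - (-2)²) + (7·7 - (2)²) = 17 + 17 + 45 = 79,
  det = 3·(7·7 - (2)²) - (-2)·((-2)·7 - (2)·(-2)) + (-2)·((-2)·(2) - 7·(-2)) = 3·(45) - (-2)·(-10) + (-2)·(10) = 95.
  So p(λ) = λ³ - 17λ² + 79λ - 95.
Step 2 — look for an integer root (rational root theorem: any rational root is an integer divisor of 95). Testing λ = 5:
  p(5) = 125 - 425 + 395 - 95 = 0  ✓
  Dividing out (λ - 5): p(λ) = (λ - 5)(λ² - 12λ + 19).
Step 3 — remaining eigenvalues from the quadratic λ² - 12λ + 19 = 0:
  Δ = 12² - 4·19 = 144 - 76 = 68,  λ = (12 ± √68)/2 = (12 ± 8.2462)/2 ≈ 10.1231 or 1.8769.
  Sorted: λ_1 = 10.1231,  λ_2 = 5,  λ_3 = 1.8769  (check: sum = 17 = tr ✓).

Step 4 — unit eigenvector for λ_1 ≈ 10.1231: v spans the null space of (Sigma - λ_1 I), whose rows are
  r_1 = (-7.1231, -2, -2),  r_2 = (-2, -3.1231, 2),  r_3 = (-2, 2, -3.1231).
  v is orthogonal to every row, so take v ∝ r_1 × r_2 = ((-2)·(2) - (-2)·(-3.1231), (-2)·(-2) - (-7.1231)·(2), (-7.1231)·(-3.1231) - (-2)·(-2)) ≈ (-10.2462, 18.2462, 18.2462).
  Rescale (multiply by -1 so the first nonzero entry is positive): u = (10.2462, -18.2462, -18.2462).
  ||u|| = √((10.2462)² + (-18.2462)² + (-18.2462)²) = √(770.8333) ≈ 27.7639,  v_1 = u/||u|| ≈ (0.369, -0.6572, -0.6572) (||v_1|| = 1).

λ_1 = 10.1231,  λ_2 = 5,  λ_3 = 1.8769;  v_1 ≈ (0.369, -0.6572, -0.6572)


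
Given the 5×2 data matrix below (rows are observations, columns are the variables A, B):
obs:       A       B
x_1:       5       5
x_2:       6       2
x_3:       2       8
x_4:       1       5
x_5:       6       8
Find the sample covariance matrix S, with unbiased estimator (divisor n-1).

Step 1 — column means:
  mean(A) = (5 + 6 + 2 + 1 + 6) / 5 = 20/5 = 4
  mean(B) = (5 + 2 + 8 + 5 + 8) / 5 = 28/5 = 5.6

Step 2 — sample covariance S[i,j] = (1/(n-1)) · Σ_k (x_{k,i} - mean_i) · (x_{k,j} - mean_j), with n-1 = 4.
  S[A,A] = ((1)·(1) + (2)·(2) + (-2)·(-2) + (-3)·(-3) + (2)·(2)) / 4 = 22/4 = 5.5
  S[A,B] = ((1)·(-0.6) + (2)·(-3.6) + (-2)·(2.4) + (-3)·(-0.6) + (2)·(2.4)) / 4 = -6/4 = -1.5
  S[B,B] = ((-0.6)·(-0.6) + (-3.6)·(-3.6) + (2.4)·(2.4) + (-0.6)·(-0.6) + (2.4)·(2.4)) / 4 = 25.2/4 = 6.3

S is symmetric (S[j,i] = S[i,j]). Assembling:

S = [[5.5, -1.5],
 [-1.5, 6.3]]


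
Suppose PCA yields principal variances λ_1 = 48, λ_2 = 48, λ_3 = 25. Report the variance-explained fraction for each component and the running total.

Step 1 — total variance = trace(Sigma) = Σ λ_i = 48 + 48 + 25 = 121.

Step 2 — fraction explained by component i = λ_i / Σ λ:
  PC1: 48/121 = 0.3967
  PC2: 48/121 = 0.3967
  PC3: 25/121 = 0.2066

Step 3 — cumulative fraction after k components = (λ_1 + ... + λ_k) / Σ λ:
  k = 1: 48/121 = 0.3967
  k = 2: (48 + 48)/121 = 96/121 = 0.7934
  k = 3: (48 + 48 + 25)/121 = 121/121 = 1

Summary (fraction, with percent):

explained: PC1 0.3967 (39.67%), PC2 0.3967 (39.67%), PC3 0.2066 (20.66%);  cumulative: 0.3967, 0.7934, 1


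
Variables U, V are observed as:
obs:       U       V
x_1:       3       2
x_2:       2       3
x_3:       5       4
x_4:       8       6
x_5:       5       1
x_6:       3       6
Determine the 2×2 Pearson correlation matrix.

Step 1 — column means:
  mean(U) = (3 + 2 + 5 + 8 + 5 + 3) / 6 = 26/6 = 4.3333
  mean(V) = (2 + 3 + 4 + 6 + 1 + 6) / 6 = 22/6 = 3.6667

Step 2 — sample variances and covariances s[i,j] = (1/(n-1)) · Σ_k (x_{k,i} - mean_i) · (x_{k,j} - mean_j), with n-1 = 5:
  s[U,U] = ((-1.3333)·(-1.3333) + (-2.3333)·(-2.3333) + (0.6667)·(0.6667) + (3.6667)·(3.6667) + (0.6667)·(0.6667) + (-1.3333)·(-1.3333)) / 5 = 23.3333/5 = 4.6667
  s[U,V] = ((-1.3333)·(-1.6667) + (-2.3333)·(-0.6667) + (0.6667)·(0.3333) + (3.6667)·(2.3333) + (0.6667)·(-2.6667) + (-1.3333)·(2.3333)) / 5 = 7.6667/5 = 1.5333
  s[V,V] = ((-1.6667)·(-1.6667) + (-0.6667)·(-0.6667) + (0.3333)·(0.3333) + (2.3333)·(2.3333) + (-2.6667)·(-2.6667) + (2.3333)·(2.3333)) / 5 = 21.3333/5 = 4.2667
  Sample standard deviations s_i = √(s[i,i]):
  s(U) = √(4.6667) = 2.1602
  s(V) = √(4.2667) = 2.0656

Step 3 — r_{ij} = s_{ij} / (s_i · s_j):
  r[U,U] = 1 (diagonal).
  r[U,V] = 1.5333 / (2.1602 · 2.0656) = 1.5333 / 4.4622 = 0.3436
  r[V,V] = 1 (diagonal).

R is symmetric with unit diagonal. Assembling:

R = [[1, 0.3436],
 [0.3436, 1]]


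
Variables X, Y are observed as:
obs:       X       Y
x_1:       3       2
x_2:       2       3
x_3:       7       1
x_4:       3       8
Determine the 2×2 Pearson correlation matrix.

Step 1 — column means:
  mean(X) = (3 + 2 + 7 + 3) / 4 = 15/4 = 3.75
  mean(Y) = (2 + 3 + 1 + 8) / 4 = 14/4 = 3.5

Step 2 — sample variances and covariances s[i,j] = (1/(n-1)) · Σ_k (x_{k,i} - mean_i) · (x_{k,j} - mean_j), with n-1 = 3:
  s[X,X] = ((-0.75)·(-0.75) + (-1.75)·(-1.75) + (3.25)·(3.25) + (-0.75)·(-0.75)) / 3 = 14.75/3 = 4.9167
  s[X,Y] = ((-0.75)·(-1.5) + (-1.75)·(-0.5) + (3.25)·(-2.5) + (-0.75)·(4.5)) / 3 = -9.5/3 = -3.1667
  s[Y,Y] = ((-1.5)·(-1.5) + (-0.5)·(-0.5) + (-2.5)·(-2.5) + (4.5)·(4.5)) / 3 = 29/3 = 9.6667
  Sample standard deviations s_i = √(s[i,i]):
  s(X) = √(4.9167) = 2.2174
  s(Y) = √(9.6667) = 3.1091

Step 3 — r_{ij} = s_{ij} / (s_i · s_j):
  r[X,X] = 1 (diagonal).
  r[X,Y] = -3.1667 / (2.2174 · 3.1091) = -3.1667 / 6.894 = -0.4593
  r[Y,Y] = 1 (diagonal).

R is symmetric with unit diagonal. Assembling:

R = [[1, -0.4593],
 [-0.4593, 1]]


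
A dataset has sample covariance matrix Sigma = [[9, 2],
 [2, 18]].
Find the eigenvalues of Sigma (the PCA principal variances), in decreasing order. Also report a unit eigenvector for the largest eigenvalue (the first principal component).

Step 1 — characteristic polynomial of 2×2 Sigma:
  det(Sigma - λI) = λ² - trace · λ + det = 0.
  trace = 9 + 18 = 27, det = 9·18 - (2)² = 158.
Step 2 — discriminant:
  Δ = trace² - 4·det = 729 - 632 = 97.
Step 3 — eigenvalues:
  λ = (trace ± √Δ)/2 = (27 ± 9.8489)/2,
  λ_1 = 18.4244,  λ_2 = 8.5756.

Step 4 — unit eigenvector for λ_1: solve (Sigma - λ_1 I)v = 0. First row:
  (9 - 18.4244)·v_x + (2)·v_y = 0, i.e. (-9.4244)·v_x + (2)·v_y = 0,
  so v ∝ (b, λ_1 - a) = (2, 9.4244) = u.
  ||u|| = √((2)² + (9.4244)²) = √(92.8199) ≈ 9.6343,
  v_1 = u/||u|| ≈ (0.2076, 0.9782) (||v_1|| = 1).

λ_1 = 18.4244,  λ_2 = 8.5756;  v_1 ≈ (0.2076, 0.9782)


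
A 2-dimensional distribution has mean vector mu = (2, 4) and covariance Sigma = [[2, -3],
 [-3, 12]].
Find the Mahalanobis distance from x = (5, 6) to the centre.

Step 1 — centre the observation: (x - mu) = (3, 2).

Step 2 — invert Sigma. det(Sigma) = 2·12 - (-3)² = 15.
  Sigma^{-1} = (1/det) · [[d, -b], [-b, a]] = [[0.8, 0.2],
 [0.2, 0.1333]].

Step 3 — form the quadratic (x - mu)^T · Sigma^{-1} · (x - mu):
  Sigma^{-1} · (x - mu) = (2.8, 0.8667).
  (x - mu)^T · [Sigma^{-1} · (x - mu)] = (3)·(2.8) + (2)·(0.8667) = 10.1333.

Step 4 — take square root: d = √(10.1333) ≈ 3.1833.

d(x, mu) = √(10.1333) ≈ 3.1833


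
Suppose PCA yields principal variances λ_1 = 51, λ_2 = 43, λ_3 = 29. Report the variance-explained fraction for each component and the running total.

Step 1 — total variance = trace(Sigma) = Σ λ_i = 51 + 43 + 29 = 123.

Step 2 — fraction explained by component i = λ_i / Σ λ:
  PC1: 51/123 = 0.4146
  PC2: 43/123 = 0.3496
  PC3: 29/123 = 0.2358

Step 3 — cumulative fraction after k components = (λ_1 + ... + λ_k) / Σ λ:
  k = 1: 51/123 = 0.4146
  k = 2: (51 + 43)/123 = 94/123 = 0.7642
  k = 3: (51 + 43 + 29)/123 = 123/123 = 1

Summary (fraction, with percent):

explained: PC1 0.4146 (41.46%), PC2 0.3496 (34.96%), PC3 0.2358 (23.58%);  cumulative: 0.4146, 0.7642, 1


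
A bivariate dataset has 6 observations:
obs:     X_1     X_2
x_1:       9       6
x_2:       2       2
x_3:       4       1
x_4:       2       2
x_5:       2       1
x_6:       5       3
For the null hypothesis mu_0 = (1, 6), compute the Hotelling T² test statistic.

Step 1 — sample mean vector:
  mean(X_1) = (9 + 2 + 4 + 2 + 2 + 5) / 6 = 24/6 = 4
  mean(X_2) = (6 + 2 + 1 + 2 + 1 + 3) / 6 = 15/6 = 2.5
  x̄ = (4, 2.5),  deviation x̄ - mu_0 = (4, 2.5) - (1, 6) = (3, -3.5).

Step 2 — sample covariance matrix, S[i,j] = (1/(n-1)) · Σ_k (x_{k,i} - mean_i) · (x_{k,j} - mean_j), divisor n-1 = 5:
  S[X_1,X_1] = ((5)·(5) + (-2)·(-2) + (0)·(0) + (-2)·(-2) + (-2)·(-2) + (1)·(1)) / 5 = 38/5 = 7.6
  S[X_1,X_2] = ((5)·(3.5) + (-2)·(-0.5) + (0)·(-1.5) + (-2)·(-0.5) + (-2)·(-1.5) + (1)·(0.5)) / 5 = 23/5 = 4.6
  S[X_2,X_2] = ((3.5)·(3.5) + (-0.5)·(-0.5) + (-1.5)·(-1.5) + (-0.5)·(-0.5) + (-1.5)·(-1.5) + (0.5)·(0.5)) / 5 = 17.5/5 = 3.5
  S = [[7.6, 4.6],
 [4.6, 3.5]].

Step 3 — invert S. det(S) = 7.6·3.5 - (4.6)² = 5.44.
  S^{-1} = (1/det) · [[d, -b], [-b, a]] = [[0.6434, -0.8456],
 [-0.8456, 1.3971]].

Step 4 — quadratic form (x̄ - mu_0)^T · S^{-1} · (x̄ - mu_0):
  S^{-1} · (x̄ - mu_0) = (4.8897, -7.4265),
  (x̄ - mu_0)^T · [...] = (3)·(4.8897) + (-3.5)·(-7.4265) = 40.6618.

Step 5 — scale by n: T² = 6 · 40.6618 = 243.9706.

T² ≈ 243.9706


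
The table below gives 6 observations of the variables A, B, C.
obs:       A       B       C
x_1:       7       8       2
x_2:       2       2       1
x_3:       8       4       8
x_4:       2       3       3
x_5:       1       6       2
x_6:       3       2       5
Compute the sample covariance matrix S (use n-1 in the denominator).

Step 1 — column means:
  mean(A) = (7 + 2 + 8 + 2 + 1 + 3) / 6 = 23/6 = 3.8333
  mean(B) = (8 + 2 + 4 + 3 + 6 + 2) / 6 = 25/6 = 4.1667
  mean(C) = (2 + 1 + 8 + 3 + 2 + 5) / 6 = 21/6 = 3.5

Step 2 — sample covariance S[i,j] = (1/(n-1)) · Σ_k (x_{k,i} - mean_i) · (x_{k,j} - mean_j), with n-1 = 5.
  S[A,A] = ((3.1667)·(3.1667) + (-1.8333)·(-1.8333) + (4.1667)·(4.1667) + (-1.8333)·(-1.8333) + (-2.8333)·(-2.8333) + (-0.8333)·(-0.8333)) / 5 = 42.8333/5 = 8.5667
  S[A,B] = ((3.1667)·(3.8333) + (-1.8333)·(-2.1667) + (4.1667)·(-0.1667) + (-1.8333)·(-1.1667) + (-2.8333)·(1.8333) + (-0.8333)·(-2.1667)) / 5 = 14.1667/5 = 2.8333
  S[A,C] = ((3.1667)·(-1.5) + (-1.8333)·(-2.5) + (4.1667)·(4.5) + (-1.8333)·(-0.5) + (-2.8333)·(-1.5) + (-0.8333)·(1.5)) / 5 = 22.5/5 = 4.5
  S[B,B] = ((3.8333)·(3.8333) + (-2.1667)·(-2.1667) + (-0.1667)·(-0.1667) + (-1.1667)·(-1.1667) + (1.8333)·(1.8333) + (-2.1667)·(-2.1667)) / 5 = 28.8333/5 = 5.7667
  S[B,C] = ((3.8333)·(-1.5) + (-2.1667)·(-2.5) + (-0.1667)·(4.5) + (-1.1667)·(-0.5) + (1.8333)·(-1.5) + (-2.1667)·(1.5)) / 5 = -6.5/5 = -1.3
  S[C,C] = ((-1.5)·(-1.5) + (-2.5)·(-2.5) + (4.5)·(4.5) + (-0.5)·(-0.5) + (-1.5)·(-1.5) + (1.5)·(1.5)) / 5 = 33.5/5 = 6.7

S is symmetric (S[j,i] = S[i,j]). Assembling:

S = [[8.5667, 2.8333, 4.5],
 [2.8333, 5.7667, -1.3],
 [4.5, -1.3, 6.7]]


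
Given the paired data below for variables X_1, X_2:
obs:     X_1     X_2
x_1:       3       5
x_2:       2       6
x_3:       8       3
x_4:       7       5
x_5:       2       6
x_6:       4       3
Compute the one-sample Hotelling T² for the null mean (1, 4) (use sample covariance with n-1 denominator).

Step 1 — sample mean vector:
  mean(X_1) = (3 + 2 + 8 + 7 + 2 + 4) / 6 = 26/6 = 4.3333
  mean(X_2) = (5 + 6 + 3 + 5 + 6 + 3) / 6 = 28/6 = 4.6667
  x̄ = (4.3333, 4.6667),  deviation x̄ - mu_0 = (4.3333, 4.6667) - (1, 4) = (3.3333, 0.6667).

Step 2 — sample covariance matrix, S[i,j] = (1/(n-1)) · Σ_k (x_{k,i} - mean_i) · (x_{k,j} - mean_j), divisor n-1 = 5:
  S[X_1,X_1] = ((-1.3333)·(-1.3333) + (-2.3333)·(-2.3333) + (3.6667)·(3.6667) + (2.6667)·(2.6667) + (-2.3333)·(-2.3333) + (-0.3333)·(-0.3333)) / 5 = 33.3333/5 = 6.6667
  S[X_1,X_2] = ((-1.3333)·(0.3333) + (-2.3333)·(1.3333) + (3.6667)·(-1.6667) + (2.6667)·(0.3333) + (-2.3333)·(1.3333) + (-0.3333)·(-1.6667)) / 5 = -11.3333/5 = -2.2667
  S[X_2,X_2] = ((0.3333)·(0.3333) + (1.3333)·(1.3333) + (-1.6667)·(-1.6667) + (0.3333)·(0.3333) + (1.3333)·(1.3333) + (-1.6667)·(-1.6667)) / 5 = 9.3333/5 = 1.8667
  S = [[6.6667, -2.2667],
 [-2.2667, 1.8667]].

Step 3 — invert S. det(S) = 6.6667·1.8667 - (-2.2667)² = 7.3067.
  S^{-1} = (1/det) · [[d, -b], [-b, a]] = [[0.2555, 0.3102],
 [0.3102, 0.9124]].

Step 4 — quadratic form (x̄ - mu_0)^T · S^{-1} · (x̄ - mu_0):
  S^{-1} · (x̄ - mu_0) = (1.0584, 1.6423),
  (x̄ - mu_0)^T · [...] = (3.3333)·(1.0584) + (0.6667)·(1.6423) = 4.6229.

Step 5 — scale by n: T² = 6 · 4.6229 = 27.7372.

T² ≈ 27.7372


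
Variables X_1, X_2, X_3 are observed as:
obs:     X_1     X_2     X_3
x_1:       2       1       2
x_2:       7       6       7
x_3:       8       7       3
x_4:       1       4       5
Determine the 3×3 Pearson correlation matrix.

Step 1 — column means:
  mean(X_1) = (2 + 7 + 8 + 1) / 4 = 18/4 = 4.5
  mean(X_2) = (1 + 6 + 7 + 4) / 4 = 18/4 = 4.5
  mean(X_3) = (2 + 7 + 3 + 5) / 4 = 17/4 = 4.25

Step 2 — sample variances and covariances s[i,j] = (1/(n-1)) · Σ_k (x_{k,i} - mean_i) · (x_{k,j} - mean_j), with n-1 = 3:
  s[X_1,X_1] = ((-2.5)·(-2.5) + (2.5)·(2.5) + (3.5)·(3.5) + (-3.5)·(-3.5)) / 3 = 37/3 = 12.3333
  s[X_1,X_2] = ((-2.5)·(-3.5) + (2.5)·(1.5) + (3.5)·(2.5) + (-3.5)·(-0.5)) / 3 = 23/3 = 7.6667
  s[X_1,X_3] = ((-2.5)·(-2.25) + (2.5)·(2.75) + (3.5)·(-1.25) + (-3.5)·(0.75)) / 3 = 5.5/3 = 1.8333
  s[X_2,X_2] = ((-3.5)·(-3.5) + (1.5)·(1.5) + (2.5)·(2.5) + (-0.5)·(-0.5)) / 3 = 21/3 = 7
  s[X_2,X_3] = ((-3.5)·(-2.25) + (1.5)·(2.75) + (2.5)·(-1.25) + (-0.5)·(0.75)) / 3 = 8.5/3 = 2.8333
  s[X_3,X_3] = ((-2.25)·(-2.25) + (2.75)·(2.75) + (-1.25)·(-1.25) + (0.75)·(0.75)) / 3 = 14.75/3 = 4.9167
  Sample standard deviations s_i = √(s[i,i]):
  s(X_1) = √(12.3333) = 3.5119
  s(X_2) = √(7) = 2.6458
  s(X_3) = √(4.9167) = 2.2174

Step 3 — r_{ij} = s_{ij} / (s_i · s_j):
  r[X_1,X_1] = 1 (diagonal).
  r[X_1,X_2] = 7.6667 / (3.5119 · 2.6458) = 7.6667 / 9.2916 = 0.8251
  r[X_1,X_3] = 1.8333 / (3.5119 · 2.2174) = 1.8333 / 7.7871 = 0.2354
  r[X_2,X_2] = 1 (diagonal).
  r[X_2,X_3] = 2.8333 / (2.6458 · 2.2174) = 2.8333 / 5.8666 = 0.483
  r[X_3,X_3] = 1 (diagonal).

R is symmetric with unit diagonal. Assembling:

R = [[1, 0.8251, 0.2354],
 [0.8251, 1, 0.483],
 [0.2354, 0.483, 1]]


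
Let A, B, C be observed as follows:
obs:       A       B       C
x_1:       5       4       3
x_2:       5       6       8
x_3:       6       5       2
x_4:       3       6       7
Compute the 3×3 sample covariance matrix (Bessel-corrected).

Step 1 — column means:
  mean(A) = (5 + 5 + 6 + 3) / 4 = 19/4 = 4.75
  mean(B) = (4 + 6 + 5 + 6) / 4 = 21/4 = 5.25
  mean(C) = (3 + 8 + 2 + 7) / 4 = 20/4 = 5

Step 2 — sample covariance S[i,j] = (1/(n-1)) · Σ_k (x_{k,i} - mean_i) · (x_{k,j} - mean_j), with n-1 = 3.
  S[A,A] = ((0.25)·(0.25) + (0.25)·(0.25) + (1.25)·(1.25) + (-1.75)·(-1.75)) / 3 = 4.75/3 = 1.5833
  S[A,B] = ((0.25)·(-1.25) + (0.25)·(0.75) + (1.25)·(-0.25) + (-1.75)·(0.75)) / 3 = -1.75/3 = -0.5833
  S[A,C] = ((0.25)·(-2) + (0.25)·(3) + (1.25)·(-3) + (-1.75)·(2)) / 3 = -7/3 = -2.3333
  S[B,B] = ((-1.25)·(-1.25) + (0.75)·(0.75) + (-0.25)·(-0.25) + (0.75)·(0.75)) / 3 = 2.75/3 = 0.9167
  S[B,C] = ((-1.25)·(-2) + (0.75)·(3) + (-0.25)·(-3) + (0.75)·(2)) / 3 = 7/3 = 2.3333
  S[C,C] = ((-2)·(-2) + (3)·(3) + (-3)·(-3) + (2)·(2)) / 3 = 26/3 = 8.6667

S is symmetric (S[j,i] = S[i,j]). Assembling:

S = [[1.5833, -0.5833, -2.3333],
 [-0.5833, 0.9167, 2.3333],
 [-2.3333, 2.3333, 8.6667]]


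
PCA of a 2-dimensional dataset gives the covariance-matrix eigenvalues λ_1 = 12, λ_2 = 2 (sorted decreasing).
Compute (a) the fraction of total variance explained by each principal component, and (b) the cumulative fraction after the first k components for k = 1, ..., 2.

Step 1 — total variance = trace(Sigma) = Σ λ_i = 12 + 2 = 14.

Step 2 — fraction explained by component i = λ_i / Σ λ:
  PC1: 12/14 = 0.8571
  PC2: 2/14 = 0.1429

Step 3 — cumulative fraction after k components = (λ_1 + ... + λ_k) / Σ λ:
  k = 1: 12/14 = 0.8571
  k = 2: (12 + 2)/14 = 14/14 = 1

Summary (fraction, with percent):

explained: PC1 0.8571 (85.71%), PC2 0.1429 (14.29%);  cumulative: 0.8571, 1


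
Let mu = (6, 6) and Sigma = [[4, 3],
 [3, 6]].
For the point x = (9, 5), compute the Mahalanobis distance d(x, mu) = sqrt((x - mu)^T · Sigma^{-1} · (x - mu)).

Step 1 — centre the observation: (x - mu) = (3, -1).

Step 2 — invert Sigma. det(Sigma) = 4·6 - (3)² = 15.
  Sigma^{-1} = (1/det) · [[d, -b], [-b, a]] = [[0.4, -0.2],
 [-0.2, 0.2667]].

Step 3 — form the quadratic (x - mu)^T · Sigma^{-1} · (x - mu):
  Sigma^{-1} · (x - mu) = (1.4, -0.8667).
  (x - mu)^T · [Sigma^{-1} · (x - mu)] = (3)·(1.4) + (-1)·(-0.8667) = 5.0667.

Step 4 — take square root: d = √(5.0667) ≈ 2.2509.

d(x, mu) = √(5.0667) ≈ 2.2509


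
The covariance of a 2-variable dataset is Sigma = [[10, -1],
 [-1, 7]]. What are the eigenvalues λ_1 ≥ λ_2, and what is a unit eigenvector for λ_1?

Step 1 — characteristic polynomial of 2×2 Sigma:
  det(Sigma - λI) = λ² - trace · λ + det = 0.
  trace = 10 + 7 = 17, det = 10·7 - (-1)² = 69.
Step 2 — discriminant:
  Δ = trace² - 4·det = 289 - 276 = 13.
Step 3 — eigenvalues:
  λ = (trace ± √Δ)/2 = (17 ± 3.6056)/2,
  λ_1 = 10.3028,  λ_2 = 6.6972.

Step 4 — unit eigenvector for λ_1: solve (Sigma - λ_1 I)v = 0. First row:
  (10 - 10.3028)·v_x + (-1)·v_y = 0, i.e. (-0.3028)·v_x + (-1)·v_y = 0,
  so v ∝ (b, λ_1 - a) = (-1, 0.3028); multiply by -1 so the first entry is positive: u = (1, -0.3028).
  ||u|| = √((1)² + (-0.3028)²) = √(1.0917) ≈ 1.0448,
  v_1 = u/||u|| ≈ (0.9571, -0.2898) (||v_1|| = 1).

λ_1 = 10.3028,  λ_2 = 6.6972;  v_1 ≈ (0.9571, -0.2898)


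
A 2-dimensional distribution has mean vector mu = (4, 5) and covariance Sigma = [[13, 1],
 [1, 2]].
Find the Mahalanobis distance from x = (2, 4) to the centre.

Step 1 — centre the observation: (x - mu) = (-2, -1).

Step 2 — invert Sigma. det(Sigma) = 13·2 - (1)² = 25.
  Sigma^{-1} = (1/det) · [[d, -b], [-b, a]] = [[0.08, -0.04],
 [-0.04, 0.52]].

Step 3 — form the quadratic (x - mu)^T · Sigma^{-1} · (x - mu):
  Sigma^{-1} · (x - mu) = (-0.12, -0.44).
  (x - mu)^T · [Sigma^{-1} · (x - mu)] = (-2)·(-0.12) + (-1)·(-0.44) = 0.68.

Step 4 — take square root: d = √(0.68) ≈ 0.8246.

d(x, mu) = √(0.68) ≈ 0.8246


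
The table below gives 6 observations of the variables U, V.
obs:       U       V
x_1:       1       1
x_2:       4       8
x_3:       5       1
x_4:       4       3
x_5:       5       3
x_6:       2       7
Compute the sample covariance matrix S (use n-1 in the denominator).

Step 1 — column means:
  mean(U) = (1 + 4 + 5 + 4 + 5 + 2) / 6 = 21/6 = 3.5
  mean(V) = (1 + 8 + 1 + 3 + 3 + 7) / 6 = 23/6 = 3.8333

Step 2 — sample covariance S[i,j] = (1/(n-1)) · Σ_k (x_{k,i} - mean_i) · (x_{k,j} - mean_j), with n-1 = 5.
  S[U,U] = ((-2.5)·(-2.5) + (0.5)·(0.5) + (1.5)·(1.5) + (0.5)·(0.5) + (1.5)·(1.5) + (-1.5)·(-1.5)) / 5 = 13.5/5 = 2.7
  S[U,V] = ((-2.5)·(-2.8333) + (0.5)·(4.1667) + (1.5)·(-2.8333) + (0.5)·(-0.8333) + (1.5)·(-0.8333) + (-1.5)·(3.1667)) / 5 = -1.5/5 = -0.3
  S[V,V] = ((-2.8333)·(-2.8333) + (4.1667)·(4.1667) + (-2.8333)·(-2.8333) + (-0.8333)·(-0.8333) + (-0.8333)·(-0.8333) + (3.1667)·(3.1667)) / 5 = 44.8333/5 = 8.9667

S is symmetric (S[j,i] = S[i,j]). Assembling:

S = [[2.7, -0.3],
 [-0.3, 8.9667]]


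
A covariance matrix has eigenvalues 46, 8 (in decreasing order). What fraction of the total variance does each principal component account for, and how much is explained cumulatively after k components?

Step 1 — total variance = trace(Sigma) = Σ λ_i = 46 + 8 = 54.

Step 2 — fraction explained by component i = λ_i / Σ λ:
  PC1: 46/54 = 0.8519
  PC2: 8/54 = 0.1481

Step 3 — cumulative fraction after k components = (λ_1 + ... + λ_k) / Σ λ:
  k = 1: 46/54 = 0.8519
  k = 2: (46 + 8)/54 = 54/54 = 1

Summary (fraction, with percent):

explained: PC1 0.8519 (85.19%), PC2 0.1481 (14.81%);  cumulative: 0.8519, 1


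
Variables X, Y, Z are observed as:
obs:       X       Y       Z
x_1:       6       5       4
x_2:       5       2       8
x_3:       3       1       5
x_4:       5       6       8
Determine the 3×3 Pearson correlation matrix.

Step 1 — column means:
  mean(X) = (6 + 5 + 3 + 5) / 4 = 19/4 = 4.75
  mean(Y) = (5 + 2 + 1 + 6) / 4 = 14/4 = 3.5
  mean(Z) = (4 + 8 + 5 + 8) / 4 = 25/4 = 6.25

Step 2 — sample variances and covariances s[i,j] = (1/(n-1)) · Σ_k (x_{k,i} - mean_i) · (x_{k,j} - mean_j), with n-1 = 3:
  s[X,X] = ((1.25)·(1.25) + (0.25)·(0.25) + (-1.75)·(-1.75) + (0.25)·(0.25)) / 3 = 4.75/3 = 1.5833
  s[X,Y] = ((1.25)·(1.5) + (0.25)·(-1.5) + (-1.75)·(-2.5) + (0.25)·(2.5)) / 3 = 6.5/3 = 2.1667
  s[X,Z] = ((1.25)·(-2.25) + (0.25)·(1.75) + (-1.75)·(-1.25) + (0.25)·(1.75)) / 3 = 0.25/3 = 0.0833
  s[Y,Y] = ((1.5)·(1.5) + (-1.5)·(-1.5) + (-2.5)·(-2.5) + (2.5)·(2.5)) / 3 = 17/3 = 5.6667
  s[Y,Z] = ((1.5)·(-2.25) + (-1.5)·(1.75) + (-2.5)·(-1.25) + (2.5)·(1.75)) / 3 = 1.5/3 = 0.5
  s[Z,Z] = ((-2.25)·(-2.25) + (1.75)·(1.75) + (-1.25)·(-1.25) + (1.75)·(1.75)) / 3 = 12.75/3 = 4.25
  Sample standard deviations s_i = √(s[i,i]):
  s(X) = √(1.5833) = 1.2583
  s(Y) = √(5.6667) = 2.3805
  s(Z) = √(4.25) = 2.0616

Step 3 — r_{ij} = s_{ij} / (s_i · s_j):
  r[X,X] = 1 (diagonal).
  r[X,Y] = 2.1667 / (1.2583 · 2.3805) = 2.1667 / 2.9954 = 0.7233
  r[X,Z] = 0.0833 / (1.2583 · 2.0616) = 0.0833 / 2.5941 = 0.0321
  r[Y,Y] = 1 (diagonal).
  r[Y,Z] = 0.5 / (2.3805 · 2.0616) = 0.5 / 4.9075 = 0.1019
  r[Z,Z] = 1 (diagonal).

R is symmetric with unit diagonal. Assembling:

R = [[1, 0.7233, 0.0321],
 [0.7233, 1, 0.1019],
 [0.0321, 0.1019, 1]]


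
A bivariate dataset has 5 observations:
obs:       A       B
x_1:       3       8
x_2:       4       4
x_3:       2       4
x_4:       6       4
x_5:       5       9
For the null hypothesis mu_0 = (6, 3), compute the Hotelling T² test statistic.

Step 1 — sample mean vector:
  mean(A) = (3 + 4 + 2 + 6 + 5) / 5 = 20/5 = 4
  mean(B) = (8 + 4 + 4 + 4 + 9) / 5 = 29/5 = 5.8
  x̄ = (4, 5.8),  deviation x̄ - mu_0 = (4, 5.8) - (6, 3) = (-2, 2.8).

Step 2 — sample covariance matrix, S[i,j] = (1/(n-1)) · Σ_k (x_{k,i} - mean_i) · (x_{k,j} - mean_j), divisor n-1 = 4:
  S[A,A] = ((-1)·(-1) + (0)·(0) + (-2)·(-2) + (2)·(2) + (1)·(1)) / 4 = 10/4 = 2.5
  S[A,B] = ((-1)·(2.2) + (0)·(-1.8) + (-2)·(-1.8) + (2)·(-1.8) + (1)·(3.2)) / 4 = 1/4 = 0.25
  S[B,B] = ((2.2)·(2.2) + (-1.8)·(-1.8) + (-1.8)·(-1.8) + (-1.8)·(-1.8) + (3.2)·(3.2)) / 4 = 24.8/4 = 6.2
  S = [[2.5, 0.25],
 [0.25, 6.2]].

Step 3 — invert S. det(S) = 2.5·6.2 - (0.25)² = 15.4375.
  S^{-1} = (1/det) · [[d, -b], [-b, a]] = [[0.4016, -0.0162],
 [-0.0162, 0.1619]].

Step 4 — quadratic form (x̄ - mu_0)^T · S^{-1} · (x̄ - mu_0):
  S^{-1} · (x̄ - mu_0) = (-0.8486, 0.4858),
  (x̄ - mu_0)^T · [...] = (-2)·(-0.8486) + (2.8)·(0.4858) = 3.0575.

Step 5 — scale by n: T² = 5 · 3.0575 = 15.2874.

T² ≈ 15.2874


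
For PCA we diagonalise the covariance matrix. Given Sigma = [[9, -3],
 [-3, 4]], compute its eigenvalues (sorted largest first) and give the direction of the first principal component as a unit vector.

Step 1 — characteristic polynomial of 2×2 Sigma:
  det(Sigma - λI) = λ² - trace · λ + det = 0.
  trace = 9 + 4 = 13, det = 9·4 - (-3)² = 27.
Step 2 — discriminant:
  Δ = trace² - 4·det = 169 - 108 = 61.
Step 3 — eigenvalues:
  λ = (trace ± √Δ)/2 = (13 ± 7.8102)/2,
  λ_1 = 10.4051,  λ_2 = 2.5949.

Step 4 — unit eigenvector for λ_1: solve (Sigma - λ_1 I)v = 0. First row:
  (9 - 10.4051)·v_x + (-3)·v_y = 0, i.e. (-1.4051)·v_x + (-3)·v_y = 0,
  so v ∝ (b, λ_1 - a) = (-3, 1.4051); multiply by -1 so the first entry is positive: u = (3, -1.4051).
  ||u|| = √((3)² + (-1.4051)²) = √(10.9744) ≈ 3.3128,
  v_1 = u/||u|| ≈ (0.9056, -0.4242) (||v_1|| = 1).

λ_1 = 10.4051,  λ_2 = 2.5949;  v_1 ≈ (0.9056, -0.4242)
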